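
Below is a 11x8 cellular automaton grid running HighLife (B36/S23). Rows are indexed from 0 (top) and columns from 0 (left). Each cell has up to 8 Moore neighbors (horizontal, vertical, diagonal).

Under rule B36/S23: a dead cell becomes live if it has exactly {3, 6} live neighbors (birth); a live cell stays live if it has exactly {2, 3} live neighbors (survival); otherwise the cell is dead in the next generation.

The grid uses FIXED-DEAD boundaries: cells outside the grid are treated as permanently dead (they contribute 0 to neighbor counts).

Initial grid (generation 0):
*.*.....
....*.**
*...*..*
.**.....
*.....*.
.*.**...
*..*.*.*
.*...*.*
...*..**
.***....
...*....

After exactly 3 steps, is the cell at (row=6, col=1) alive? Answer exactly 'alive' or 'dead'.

Simulating step by step:
Generation 0 (given above): 29 live cells
Generation 1: 37 live cells
........
.*.*.***
.*.*.***
**......
*..*....
*******.
**.*.*..
..*..***
.*.**.**
...**...
...*....
Generation 2: 26 live cells
......*.
.....*.*
.*...*.*
**..*.*.
.*.*.*..
.....**.
*.*.*.**
*......*
.......*
.....*..
...**...
Generation 3: 26 live cells
......*.
.....*.*
**..**.*
**..*.*.
***.....
.***...*
.*.....*
.*.....*
......*.
....*...
....*...

Cell (6,1) at generation 3: 1 -> alive

Answer: alive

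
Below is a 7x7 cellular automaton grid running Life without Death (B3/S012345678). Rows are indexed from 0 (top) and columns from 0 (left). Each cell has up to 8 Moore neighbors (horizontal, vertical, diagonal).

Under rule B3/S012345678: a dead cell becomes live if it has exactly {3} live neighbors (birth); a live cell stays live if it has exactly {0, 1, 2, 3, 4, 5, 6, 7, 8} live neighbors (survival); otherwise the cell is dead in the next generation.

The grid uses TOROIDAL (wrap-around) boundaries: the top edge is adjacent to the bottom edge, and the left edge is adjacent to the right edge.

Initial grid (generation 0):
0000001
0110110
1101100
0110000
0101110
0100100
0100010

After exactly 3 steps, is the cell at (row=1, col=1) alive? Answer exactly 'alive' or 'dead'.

Answer: alive

Derivation:
Simulating step by step:
Generation 0 (given above): 19 live cells
Generation 1: 30 live cells
1110101
0110111
1101110
0110010
1101110
1101100
1100010
Generation 2: 30 live cells
1110101
0110111
1101110
0110010
1101110
1101100
1100010
Generation 3: 30 live cells
1110101
0110111
1101110
0110010
1101110
1101100
1100010

Cell (1,1) at generation 3: 1 -> alive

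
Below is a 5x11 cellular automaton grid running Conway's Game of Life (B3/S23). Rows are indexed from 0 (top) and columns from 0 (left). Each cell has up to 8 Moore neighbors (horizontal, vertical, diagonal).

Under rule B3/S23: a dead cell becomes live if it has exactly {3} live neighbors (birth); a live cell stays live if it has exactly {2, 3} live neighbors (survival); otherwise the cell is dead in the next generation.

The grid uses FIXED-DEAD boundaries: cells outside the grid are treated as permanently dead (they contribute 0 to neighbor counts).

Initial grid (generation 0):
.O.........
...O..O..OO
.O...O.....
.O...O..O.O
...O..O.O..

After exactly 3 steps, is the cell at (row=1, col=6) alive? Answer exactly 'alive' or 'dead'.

Answer: dead

Derivation:
Simulating step by step:
Generation 0 (given above): 14 live cells
Generation 1: 14 live cells
...........
..O........
..O.OOO...O
..O.OOOO.O.
.......O.O.
Generation 2: 12 live cells
...........
...O.O.....
.OO.O..O...
....O..O.OO
.....O.O...
Generation 3: 14 live cells
...........
..OOO......
..O.OOO.O..
...OOO.O...
......O.O..

Cell (1,6) at generation 3: 0 -> dead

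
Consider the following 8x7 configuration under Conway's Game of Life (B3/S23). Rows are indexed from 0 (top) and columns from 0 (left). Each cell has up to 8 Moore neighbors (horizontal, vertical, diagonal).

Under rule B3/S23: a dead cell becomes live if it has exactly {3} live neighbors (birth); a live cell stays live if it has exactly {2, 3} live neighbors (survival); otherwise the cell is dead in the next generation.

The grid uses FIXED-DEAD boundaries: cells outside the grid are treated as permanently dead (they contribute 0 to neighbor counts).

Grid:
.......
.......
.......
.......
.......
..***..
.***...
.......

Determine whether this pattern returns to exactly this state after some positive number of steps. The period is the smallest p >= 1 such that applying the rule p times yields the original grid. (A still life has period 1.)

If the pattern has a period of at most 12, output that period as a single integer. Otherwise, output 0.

Answer: 2

Derivation:
Simulating and comparing each generation to the original:
Gen 0 (original, given above): 6 live cells
Gen 1: 6 live cells, differs from original
Gen 2: 6 live cells, MATCHES original -> period = 2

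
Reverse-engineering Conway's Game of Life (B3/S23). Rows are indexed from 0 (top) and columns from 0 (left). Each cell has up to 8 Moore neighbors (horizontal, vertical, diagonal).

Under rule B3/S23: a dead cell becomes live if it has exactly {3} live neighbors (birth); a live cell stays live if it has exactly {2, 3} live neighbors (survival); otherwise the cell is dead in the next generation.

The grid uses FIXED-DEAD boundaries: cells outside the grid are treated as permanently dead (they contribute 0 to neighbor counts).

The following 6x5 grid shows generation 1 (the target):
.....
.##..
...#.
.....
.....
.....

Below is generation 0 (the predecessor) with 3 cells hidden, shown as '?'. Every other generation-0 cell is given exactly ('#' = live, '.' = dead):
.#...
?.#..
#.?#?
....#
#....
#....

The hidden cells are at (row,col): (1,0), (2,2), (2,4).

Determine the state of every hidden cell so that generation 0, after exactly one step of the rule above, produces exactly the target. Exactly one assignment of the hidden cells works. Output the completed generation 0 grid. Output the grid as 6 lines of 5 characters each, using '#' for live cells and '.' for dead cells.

Answer: .#...
..#..
#..#.
....#
#....
#....

Derivation:
Hidden generation-0 cells (in order): (1,0), (2,2), (2,4).
A hidden cell only influences target cells in its own 3x3 neighborhood. Try each of the 2^3 = 8 assignments, step the completed generation 0 forward once under B3/S23, and compare with the target:
  (1,0)=. (2,2)=. (2,4)=. -> step reproduces the target at every cell -> ACCEPT
  (1,0)=. (2,2)=. (2,4)=# -> step gives (1,3)='#' but target has '.' -> reject
  (1,0)=. (2,2)=# (2,4)=. -> step gives (1,1)='.' but target has '#' -> reject
  (1,0)=. (2,2)=# (2,4)=# -> step gives (1,1)='.' but target has '#' -> reject
  (1,0)=# (2,2)=. (2,4)=. -> step gives (0,1)='#' but target has '.' -> reject
  (1,0)=# (2,2)=. (2,4)=# -> step gives (0,1)='#' but target has '.' -> reject
  (1,0)=# (2,2)=# (2,4)=. -> step gives (0,1)='#' but target has '.' -> reject
  (1,0)=# (2,2)=# (2,4)=# -> step gives (0,1)='#' but target has '.' -> reject
Unique solution: (1,0)=dead, (2,2)=dead, (2,4)=dead.
Check: live-neighbor counts of every cell in the completed generation 0:
11210
23221
02222
22121
12011
12000
Applying B3/S23 to generation 0 with these counts gives:
.....
.##..
...#.
.....
.....
.....
which matches the target exactly.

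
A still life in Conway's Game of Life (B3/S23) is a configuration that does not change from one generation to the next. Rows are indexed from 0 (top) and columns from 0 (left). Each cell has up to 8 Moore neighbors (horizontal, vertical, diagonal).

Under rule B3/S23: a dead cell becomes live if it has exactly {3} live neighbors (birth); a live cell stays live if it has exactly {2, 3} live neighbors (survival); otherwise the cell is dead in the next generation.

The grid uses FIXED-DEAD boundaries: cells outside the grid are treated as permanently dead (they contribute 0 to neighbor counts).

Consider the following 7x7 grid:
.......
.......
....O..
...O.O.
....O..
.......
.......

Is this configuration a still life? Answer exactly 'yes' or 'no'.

Answer: yes

Derivation:
Compute generation 1 and compare to generation 0 (given above):
Generation 1:
.......
.......
....O..
...O.O.
....O..
.......
.......
The grids are IDENTICAL -> still life.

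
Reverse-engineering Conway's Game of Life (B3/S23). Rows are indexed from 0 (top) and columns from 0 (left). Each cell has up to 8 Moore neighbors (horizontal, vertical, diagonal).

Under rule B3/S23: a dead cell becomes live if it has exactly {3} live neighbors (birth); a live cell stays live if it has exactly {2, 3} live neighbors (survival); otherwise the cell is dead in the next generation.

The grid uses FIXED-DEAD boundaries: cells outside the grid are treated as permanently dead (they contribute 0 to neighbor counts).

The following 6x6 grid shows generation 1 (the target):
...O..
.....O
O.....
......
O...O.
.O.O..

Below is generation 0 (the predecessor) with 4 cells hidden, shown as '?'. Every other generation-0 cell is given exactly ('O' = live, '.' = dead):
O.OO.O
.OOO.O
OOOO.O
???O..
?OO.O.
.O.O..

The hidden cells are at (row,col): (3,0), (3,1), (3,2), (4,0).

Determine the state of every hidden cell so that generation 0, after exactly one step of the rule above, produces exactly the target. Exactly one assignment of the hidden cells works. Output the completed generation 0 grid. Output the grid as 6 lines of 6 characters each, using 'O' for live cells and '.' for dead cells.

Answer: O.OO.O
.OOO.O
OOOO.O
.OOO..
.OO.O.
.O.O..

Derivation:
Hidden generation-0 cells (in order): (3,0), (3,1), (3,2), (4,0).
A hidden cell only influences target cells in its own 3x3 neighborhood. Try each of the 2^4 = 16 assignments, step the completed generation 0 forward once under B3/S23, and compare with the target:
  (3,0)=. (3,1)=. (3,2)=. (4,0)=. -> step gives (3,0)='O' but target has '.' -> reject
  (3,0)=. (3,1)=. (3,2)=. (4,0)=O -> step gives (4,1)='O' but target has '.' -> reject
  (3,0)=. (3,1)=. (3,2)=O (4,0)=. -> step gives (3,0)='O' but target has '.' -> reject
  (3,0)=. (3,1)=. (3,2)=O (4,0)=O -> step gives (5,0)='O' but target has '.' -> reject
  (3,0)=. (3,1)=O (3,2)=. (4,0)=. -> step gives (4,1)='O' but target has '.' -> reject
  (3,0)=. (3,1)=O (3,2)=. (4,0)=O -> step gives (5,0)='O' but target has '.' -> reject
  (3,0)=. (3,1)=O (3,2)=O (4,0)=. -> step reproduces the target at every cell -> ACCEPT
  (3,0)=. (3,1)=O (3,2)=O (4,0)=O -> step gives (5,0)='O' but target has '.' -> reject
  (3,0)=O (3,1)=. (3,2)=. (4,0)=. -> step gives (3,0)='O' but target has '.' -> reject
  (3,0)=O (3,1)=. (3,2)=. (4,0)=O -> step gives (5,0)='O' but target has '.' -> reject
  (3,0)=O (3,1)=. (3,2)=O (4,0)=. -> step gives (3,0)='O' but target has '.' -> reject
  (3,0)=O (3,1)=. (3,2)=O (4,0)=O -> step gives (5,0)='O' but target has '.' -> reject
  (3,0)=O (3,1)=O (3,2)=. (4,0)=. -> step gives (2,0)='.' but target has 'O' -> reject
  (3,0)=O (3,1)=O (3,2)=. (4,0)=O -> step gives (2,0)='.' but target has 'O' -> reject
  (3,0)=O (3,1)=O (3,2)=O (4,0)=. -> step gives (2,0)='.' but target has 'O' -> reject
  (3,0)=O (3,1)=O (3,2)=O (4,0)=O -> step gives (2,0)='.' but target has 'O' -> reject
Unique solution: (3,0)=dead, (3,1)=live, (3,2)=live, (4,0)=dead.
Check: live-neighbor counts of every cell in the completed generation 0:
144341
467562
368551
467542
346521
224221
Applying B3/S23 to generation 0 with these counts gives:
...O..
.....O
O.....
......
O...O.
.O.O..
which matches the target exactly.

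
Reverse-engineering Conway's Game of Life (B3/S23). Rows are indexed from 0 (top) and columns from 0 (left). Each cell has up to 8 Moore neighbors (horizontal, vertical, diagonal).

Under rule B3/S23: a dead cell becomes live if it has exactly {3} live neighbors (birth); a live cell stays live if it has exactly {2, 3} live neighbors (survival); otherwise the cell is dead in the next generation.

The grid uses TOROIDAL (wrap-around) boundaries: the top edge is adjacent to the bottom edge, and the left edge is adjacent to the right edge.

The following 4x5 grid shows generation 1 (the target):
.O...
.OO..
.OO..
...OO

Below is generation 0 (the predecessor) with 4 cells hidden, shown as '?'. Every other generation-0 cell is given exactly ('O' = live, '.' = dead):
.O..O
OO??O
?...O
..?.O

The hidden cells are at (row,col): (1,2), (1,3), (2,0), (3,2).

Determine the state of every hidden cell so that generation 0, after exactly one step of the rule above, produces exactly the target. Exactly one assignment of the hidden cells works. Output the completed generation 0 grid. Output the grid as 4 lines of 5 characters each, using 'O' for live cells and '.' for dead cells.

Hidden generation-0 cells (in order): (1,2), (1,3), (2,0), (3,2).
A hidden cell only influences target cells in its own 3x3 neighborhood. Try each of the 2^4 = 16 assignments, step the completed generation 0 forward once under B3/S23, and compare with the target:
  (1,2)=. (1,3)=. (2,0)=. (3,2)=. -> step gives (0,3)='O' but target has '.' -> reject
  (1,2)=. (1,3)=. (2,0)=. (3,2)=O -> step gives (0,2)='O' but target has '.' -> reject
  (1,2)=. (1,3)=. (2,0)=O (3,2)=. -> step gives (0,3)='O' but target has '.' -> reject
  (1,2)=. (1,3)=. (2,0)=O (3,2)=O -> step gives (0,2)='O' but target has '.' -> reject
  (1,2)=. (1,3)=O (2,0)=. (3,2)=. -> step gives (0,2)='O' but target has '.' -> reject
  (1,2)=. (1,3)=O (2,0)=. (3,2)=O -> step gives (1,3)='O' but target has '.' -> reject
  (1,2)=. (1,3)=O (2,0)=O (3,2)=. -> step gives (0,2)='O' but target has '.' -> reject
  (1,2)=. (1,3)=O (2,0)=O (3,2)=O -> step gives (1,3)='O' but target has '.' -> reject
  (1,2)=O (1,3)=. (2,0)=. (3,2)=. -> step gives (0,2)='O' but target has '.' -> reject
  (1,2)=O (1,3)=. (2,0)=. (3,2)=O -> step gives (0,1)='.' but target has 'O' -> reject
  (1,2)=O (1,3)=. (2,0)=O (3,2)=. -> step gives (0,2)='O' but target has '.' -> reject
  (1,2)=O (1,3)=. (2,0)=O (3,2)=O -> step gives (0,1)='.' but target has 'O' -> reject
  (1,2)=O (1,3)=O (2,0)=. (3,2)=. -> step reproduces the target at every cell -> ACCEPT
  (1,2)=O (1,3)=O (2,0)=. (3,2)=O -> step gives (0,1)='.' but target has 'O' -> reject
  (1,2)=O (1,3)=O (2,0)=O (3,2)=. -> step gives (1,1)='.' but target has 'O' -> reject
  (1,2)=O (1,3)=O (2,0)=O (3,2)=O -> step gives (0,1)='.' but target has 'O' -> reject
Unique solution: (1,2)=live, (1,3)=live, (2,0)=dead, (3,2)=dead.
Check: live-neighbor counts of every cell in the completed generation 0:
63454
53344
53354
41132
Applying B3/S23 to generation 0 with these counts gives:
.O...
.OO..
.OO..
...OO
which matches the target exactly.

Answer: .O..O
OOOOO
....O
....O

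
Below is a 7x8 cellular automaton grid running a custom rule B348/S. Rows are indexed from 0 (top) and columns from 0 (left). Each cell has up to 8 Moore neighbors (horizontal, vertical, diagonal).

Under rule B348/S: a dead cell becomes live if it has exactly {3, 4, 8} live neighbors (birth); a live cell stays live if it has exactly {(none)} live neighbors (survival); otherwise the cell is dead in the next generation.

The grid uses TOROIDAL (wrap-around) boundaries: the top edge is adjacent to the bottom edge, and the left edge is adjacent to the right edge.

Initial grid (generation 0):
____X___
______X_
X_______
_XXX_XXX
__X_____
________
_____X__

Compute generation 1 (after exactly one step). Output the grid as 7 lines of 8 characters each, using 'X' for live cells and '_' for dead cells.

Answer: _____X__
________
_XX__XXX
X_______
_X_X__X_
________
________

Derivation:
Simulating step by step:
Generation 0 (given above): 11 live cells
Generation 1: 10 live cells
(generation 1 grid is the final answer)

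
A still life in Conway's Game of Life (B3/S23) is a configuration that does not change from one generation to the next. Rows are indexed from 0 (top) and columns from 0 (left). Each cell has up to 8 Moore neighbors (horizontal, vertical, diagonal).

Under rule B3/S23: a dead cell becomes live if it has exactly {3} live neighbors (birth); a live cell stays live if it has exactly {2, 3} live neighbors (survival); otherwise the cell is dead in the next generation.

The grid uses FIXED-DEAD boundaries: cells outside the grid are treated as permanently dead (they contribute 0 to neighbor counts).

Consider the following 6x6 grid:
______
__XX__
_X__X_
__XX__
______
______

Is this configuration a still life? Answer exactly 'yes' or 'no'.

Compute generation 1 and compare to generation 0 (given above):
Generation 1:
______
__XX__
_X__X_
__XX__
______
______
The grids are IDENTICAL -> still life.

Answer: yes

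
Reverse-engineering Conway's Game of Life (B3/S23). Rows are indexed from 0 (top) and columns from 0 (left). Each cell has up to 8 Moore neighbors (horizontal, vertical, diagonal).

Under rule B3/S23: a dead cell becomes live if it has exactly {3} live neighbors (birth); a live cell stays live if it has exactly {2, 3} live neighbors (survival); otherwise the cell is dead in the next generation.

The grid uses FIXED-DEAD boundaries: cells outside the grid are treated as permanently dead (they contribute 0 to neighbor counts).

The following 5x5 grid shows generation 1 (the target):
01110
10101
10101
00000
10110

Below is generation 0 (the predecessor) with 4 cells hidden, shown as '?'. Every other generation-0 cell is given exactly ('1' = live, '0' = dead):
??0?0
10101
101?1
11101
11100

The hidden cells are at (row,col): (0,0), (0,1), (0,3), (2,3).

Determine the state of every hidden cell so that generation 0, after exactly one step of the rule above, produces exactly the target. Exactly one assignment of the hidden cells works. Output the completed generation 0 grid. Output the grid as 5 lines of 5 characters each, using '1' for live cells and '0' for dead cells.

Hidden generation-0 cells (in order): (0,0), (0,1), (0,3), (2,3).
A hidden cell only influences target cells in its own 3x3 neighborhood. Try each of the 2^4 = 16 assignments, step the completed generation 0 forward once under B3/S23, and compare with the target:
  (0,0)=0 (0,1)=0 (0,3)=0 (2,3)=0 -> step gives (0,1)='0' but target has '1' -> reject
  (0,0)=0 (0,1)=0 (0,3)=0 (2,3)=1 -> step gives (0,1)='0' but target has '1' -> reject
  (0,0)=0 (0,1)=0 (0,3)=1 (2,3)=0 -> step gives (0,1)='0' but target has '1' -> reject
  (0,0)=0 (0,1)=0 (0,3)=1 (2,3)=1 -> step gives (0,1)='0' but target has '1' -> reject
  (0,0)=0 (0,1)=1 (0,3)=0 (2,3)=0 -> step gives (0,2)='0' but target has '1' -> reject
  (0,0)=0 (0,1)=1 (0,3)=0 (2,3)=1 -> step gives (0,2)='0' but target has '1' -> reject
  (0,0)=0 (0,1)=1 (0,3)=1 (2,3)=0 -> step reproduces the target at every cell -> ACCEPT
  (0,0)=0 (0,1)=1 (0,3)=1 (2,3)=1 -> step gives (1,2)='0' but target has '1' -> reject
  (0,0)=1 (0,1)=0 (0,3)=0 (2,3)=0 -> step gives (0,2)='0' but target has '1' -> reject
  (0,0)=1 (0,1)=0 (0,3)=0 (2,3)=1 -> step gives (0,2)='0' but target has '1' -> reject
  (0,0)=1 (0,1)=0 (0,3)=1 (2,3)=0 -> step gives (0,2)='0' but target has '1' -> reject
  (0,0)=1 (0,1)=0 (0,3)=1 (2,3)=1 -> step gives (0,2)='0' but target has '1' -> reject
  (0,0)=1 (0,1)=1 (0,3)=0 (2,3)=0 -> step gives (0,0)='1' but target has '0' -> reject
  (0,0)=1 (0,1)=1 (0,3)=0 (2,3)=1 -> step gives (0,0)='1' but target has '0' -> reject
  (0,0)=1 (0,1)=1 (0,3)=1 (2,3)=0 -> step gives (0,0)='1' but target has '0' -> reject
  (0,0)=1 (0,1)=1 (0,3)=1 (2,3)=1 -> step gives (0,0)='1' but target has '0' -> reject
Unique solution: (0,0)=dead, (0,1)=live, (0,3)=live, (2,3)=dead.
Check: live-neighbor counts of every cell in the completed generation 0:
22322
25352
37362
47451
35331
Applying B3/S23 to generation 0 with these counts gives:
01110
10101
10101
00000
10110
which matches the target exactly.

Answer: 01010
10101
10101
11101
11100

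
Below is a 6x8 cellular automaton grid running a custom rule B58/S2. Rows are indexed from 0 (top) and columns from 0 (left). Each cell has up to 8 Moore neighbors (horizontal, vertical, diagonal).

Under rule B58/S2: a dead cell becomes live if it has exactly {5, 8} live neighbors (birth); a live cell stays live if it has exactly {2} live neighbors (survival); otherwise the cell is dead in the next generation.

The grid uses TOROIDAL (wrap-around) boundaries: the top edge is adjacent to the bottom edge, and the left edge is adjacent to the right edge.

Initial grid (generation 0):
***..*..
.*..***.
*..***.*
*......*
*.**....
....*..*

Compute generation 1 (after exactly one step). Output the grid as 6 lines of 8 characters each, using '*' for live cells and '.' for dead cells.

Answer: ..*.....
*.......
...*..*.
........
...*....
.*..*..*

Derivation:
Simulating step by step:
Generation 0 (given above): 20 live cells
Generation 1: 8 live cells
(generation 1 grid is the final answer)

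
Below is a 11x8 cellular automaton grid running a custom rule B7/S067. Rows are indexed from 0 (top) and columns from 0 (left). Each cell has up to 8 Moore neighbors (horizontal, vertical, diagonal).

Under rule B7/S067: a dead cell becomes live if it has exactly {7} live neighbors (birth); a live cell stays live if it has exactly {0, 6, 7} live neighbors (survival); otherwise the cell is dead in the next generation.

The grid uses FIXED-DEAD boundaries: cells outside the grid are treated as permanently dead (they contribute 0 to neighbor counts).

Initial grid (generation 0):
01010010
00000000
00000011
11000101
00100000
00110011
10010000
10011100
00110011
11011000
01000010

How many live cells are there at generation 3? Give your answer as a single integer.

Answer: 4

Derivation:
Simulating step by step:
Generation 0 (given above): 30 live cells
Generation 1: 4 live cells
01010010
00000000
00000000
00000000
00000000
00000000
00000000
00000000
00000000
00000000
00000010
Generation 2: 4 live cells
01010010
00000000
00000000
00000000
00000000
00000000
00000000
00000000
00000000
00000000
00000010
Generation 3: 4 live cells
01010010
00000000
00000000
00000000
00000000
00000000
00000000
00000000
00000000
00000000
00000010
Population at generation 3: 4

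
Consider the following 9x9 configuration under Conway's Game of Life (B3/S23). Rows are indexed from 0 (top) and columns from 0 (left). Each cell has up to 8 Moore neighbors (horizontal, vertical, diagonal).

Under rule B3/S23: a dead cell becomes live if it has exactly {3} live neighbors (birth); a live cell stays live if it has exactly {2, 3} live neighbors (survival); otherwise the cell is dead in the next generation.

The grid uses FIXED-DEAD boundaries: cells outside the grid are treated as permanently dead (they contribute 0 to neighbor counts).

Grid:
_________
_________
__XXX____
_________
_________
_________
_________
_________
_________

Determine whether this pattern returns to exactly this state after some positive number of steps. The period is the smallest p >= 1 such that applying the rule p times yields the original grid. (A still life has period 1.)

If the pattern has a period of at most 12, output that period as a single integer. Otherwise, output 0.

Answer: 2

Derivation:
Simulating and comparing each generation to the original:
Gen 0 (original, given above): 3 live cells
Gen 1: 3 live cells, differs from original
Gen 2: 3 live cells, MATCHES original -> period = 2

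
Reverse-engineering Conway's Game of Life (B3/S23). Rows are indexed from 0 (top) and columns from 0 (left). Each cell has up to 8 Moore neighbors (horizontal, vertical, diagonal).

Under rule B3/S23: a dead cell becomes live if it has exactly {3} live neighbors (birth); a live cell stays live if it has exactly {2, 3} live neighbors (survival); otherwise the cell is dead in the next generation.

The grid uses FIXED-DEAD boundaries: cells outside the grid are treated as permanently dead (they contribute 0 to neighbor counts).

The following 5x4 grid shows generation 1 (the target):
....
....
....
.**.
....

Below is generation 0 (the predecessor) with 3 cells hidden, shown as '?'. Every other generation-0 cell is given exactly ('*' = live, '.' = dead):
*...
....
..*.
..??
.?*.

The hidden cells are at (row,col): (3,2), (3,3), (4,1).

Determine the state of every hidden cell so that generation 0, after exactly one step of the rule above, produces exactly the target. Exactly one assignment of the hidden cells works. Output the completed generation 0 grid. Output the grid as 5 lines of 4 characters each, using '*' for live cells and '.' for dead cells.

Answer: *...
....
..*.
....
.**.

Derivation:
Hidden generation-0 cells (in order): (3,2), (3,3), (4,1).
A hidden cell only influences target cells in its own 3x3 neighborhood. Try each of the 2^3 = 8 assignments, step the completed generation 0 forward once under B3/S23, and compare with the target:
  (3,2)=. (3,3)=. (4,1)=. -> step gives (3,1)='.' but target has '*' -> reject
  (3,2)=. (3,3)=. (4,1)=* -> step reproduces the target at every cell -> ACCEPT
  (3,2)=. (3,3)=* (4,1)=. -> step gives (3,1)='.' but target has '*' -> reject
  (3,2)=. (3,3)=* (4,1)=* -> step gives (3,2)='.' but target has '*' -> reject
  (3,2)=* (3,3)=. (4,1)=. -> step gives (3,3)='*' but target has '.' -> reject
  (3,2)=* (3,3)=. (4,1)=* -> step gives (3,1)='.' but target has '*' -> reject
  (3,2)=* (3,3)=* (4,1)=. -> step gives (2,2)='*' but target has '.' -> reject
  (3,2)=* (3,3)=* (4,1)=* -> step gives (2,2)='*' but target has '.' -> reject
Unique solution: (3,2)=dead, (3,3)=dead, (4,1)=live.
Check: live-neighbor counts of every cell in the completed generation 0:
0100
1211
0101
1332
1111
Applying B3/S23 to generation 0 with these counts gives:
....
....
....
.**.
....
which matches the target exactly.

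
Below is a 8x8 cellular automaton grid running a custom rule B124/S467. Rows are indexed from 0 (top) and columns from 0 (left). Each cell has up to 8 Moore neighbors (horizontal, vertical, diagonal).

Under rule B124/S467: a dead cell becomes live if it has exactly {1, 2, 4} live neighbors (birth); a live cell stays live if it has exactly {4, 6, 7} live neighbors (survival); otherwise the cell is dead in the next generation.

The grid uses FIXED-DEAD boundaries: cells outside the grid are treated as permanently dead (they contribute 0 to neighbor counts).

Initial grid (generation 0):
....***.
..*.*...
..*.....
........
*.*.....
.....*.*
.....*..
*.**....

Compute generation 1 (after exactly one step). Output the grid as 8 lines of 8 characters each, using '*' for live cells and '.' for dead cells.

Simulating step by step:
Generation 0 (given above): 14 live cells
Generation 1: 34 live cells
(generation 1 grid is the final answer)

Answer: .**....*
.*.*.***
.*..**..
*.**....
.*.*****
*****...
****...*
.*..***.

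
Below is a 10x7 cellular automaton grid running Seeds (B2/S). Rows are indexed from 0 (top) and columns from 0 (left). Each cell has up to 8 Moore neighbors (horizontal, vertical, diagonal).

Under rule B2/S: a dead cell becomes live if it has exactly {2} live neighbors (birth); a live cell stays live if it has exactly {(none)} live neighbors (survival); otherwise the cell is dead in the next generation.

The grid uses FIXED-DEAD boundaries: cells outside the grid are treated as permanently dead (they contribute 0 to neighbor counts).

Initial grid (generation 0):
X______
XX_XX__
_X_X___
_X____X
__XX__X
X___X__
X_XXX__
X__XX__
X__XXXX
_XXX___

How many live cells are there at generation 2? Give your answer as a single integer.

Answer: 10

Derivation:
Simulating step by step:
Generation 0 (given above): 29 live cells
Generation 1: 12 live cells
__XXX__
_______
_____X_
X___XX_
X___X__
_______
_______
______X
_______
X_____X
Generation 2: 10 live cells
_______
__X__X_
______X
_X_X__X
_X_X___
_______
_______
_______
_____XX
_______
Population at generation 2: 10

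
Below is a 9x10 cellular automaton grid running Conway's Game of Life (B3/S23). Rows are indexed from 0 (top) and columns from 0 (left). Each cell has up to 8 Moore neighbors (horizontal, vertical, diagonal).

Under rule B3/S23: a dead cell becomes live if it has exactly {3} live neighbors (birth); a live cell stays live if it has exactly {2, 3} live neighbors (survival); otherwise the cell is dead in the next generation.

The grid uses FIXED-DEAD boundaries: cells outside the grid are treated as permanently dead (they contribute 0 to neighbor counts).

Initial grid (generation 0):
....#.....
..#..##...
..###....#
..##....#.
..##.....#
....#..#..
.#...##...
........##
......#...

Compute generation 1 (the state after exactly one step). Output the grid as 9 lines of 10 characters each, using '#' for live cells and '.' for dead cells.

Simulating step by step:
Generation 0 (given above): 22 live cells
Generation 1: 24 live cells
(generation 1 grid is the final answer)

Answer: .....#....
..#..#....
.#..##....
.#......##
..#.#...#.
..#####...
.....####.
.....###..
..........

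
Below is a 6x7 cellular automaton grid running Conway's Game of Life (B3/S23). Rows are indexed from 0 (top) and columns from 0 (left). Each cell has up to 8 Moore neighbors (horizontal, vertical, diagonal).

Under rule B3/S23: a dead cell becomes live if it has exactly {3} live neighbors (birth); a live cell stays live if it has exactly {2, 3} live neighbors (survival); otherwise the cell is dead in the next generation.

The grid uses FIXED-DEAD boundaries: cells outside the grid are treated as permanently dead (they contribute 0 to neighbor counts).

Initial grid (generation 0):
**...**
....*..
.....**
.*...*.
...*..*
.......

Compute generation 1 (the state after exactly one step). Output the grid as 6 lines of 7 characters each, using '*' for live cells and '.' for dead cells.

Simulating step by step:
Generation 0 (given above): 11 live cells
Generation 1: 7 live cells
(generation 1 grid is the final answer)

Answer: .....*.
....*..
....***
....**.
.......
.......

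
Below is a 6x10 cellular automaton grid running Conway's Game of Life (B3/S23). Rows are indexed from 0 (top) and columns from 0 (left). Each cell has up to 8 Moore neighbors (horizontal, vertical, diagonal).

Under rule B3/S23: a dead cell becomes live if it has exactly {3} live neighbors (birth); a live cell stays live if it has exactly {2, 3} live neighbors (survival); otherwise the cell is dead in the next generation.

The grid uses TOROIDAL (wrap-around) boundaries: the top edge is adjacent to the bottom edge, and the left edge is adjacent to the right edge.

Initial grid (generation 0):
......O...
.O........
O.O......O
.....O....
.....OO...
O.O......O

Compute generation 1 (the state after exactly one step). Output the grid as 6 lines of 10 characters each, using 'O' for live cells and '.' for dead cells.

Simulating step by step:
Generation 0 (given above): 11 live cells
Generation 1: 12 live cells
(generation 1 grid is the final answer)

Answer: OO........
OO........
OO........
.....OO...
.....OO...
.....OO...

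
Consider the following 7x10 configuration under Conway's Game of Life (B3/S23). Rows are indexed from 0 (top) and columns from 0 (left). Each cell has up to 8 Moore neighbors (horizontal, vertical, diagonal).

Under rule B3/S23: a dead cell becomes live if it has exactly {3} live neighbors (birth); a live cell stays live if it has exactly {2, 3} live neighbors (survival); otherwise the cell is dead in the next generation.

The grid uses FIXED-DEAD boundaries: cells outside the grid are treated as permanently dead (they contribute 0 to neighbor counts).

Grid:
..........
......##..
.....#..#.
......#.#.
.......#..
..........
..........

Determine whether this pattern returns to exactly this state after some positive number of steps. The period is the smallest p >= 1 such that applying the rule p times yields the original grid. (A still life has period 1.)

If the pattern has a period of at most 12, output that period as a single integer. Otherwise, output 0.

Simulating and comparing each generation to the original:
Gen 0 (original, given above): 7 live cells
Gen 1: 7 live cells, MATCHES original -> period = 1

Answer: 1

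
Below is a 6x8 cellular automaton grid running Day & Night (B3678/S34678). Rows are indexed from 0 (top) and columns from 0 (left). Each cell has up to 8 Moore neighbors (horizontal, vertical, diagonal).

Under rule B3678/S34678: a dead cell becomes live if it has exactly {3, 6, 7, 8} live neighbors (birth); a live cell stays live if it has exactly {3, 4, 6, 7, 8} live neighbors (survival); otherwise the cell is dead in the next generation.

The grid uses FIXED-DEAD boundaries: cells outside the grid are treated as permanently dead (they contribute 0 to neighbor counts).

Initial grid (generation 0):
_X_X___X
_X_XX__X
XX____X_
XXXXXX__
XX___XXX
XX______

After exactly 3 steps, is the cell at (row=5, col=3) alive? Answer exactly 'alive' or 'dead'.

Simulating step by step:
Generation 0 (given above): 23 live cells
Generation 1: 17 live cells
____X___
_X____X_
X_X_____
_XX_XX_X
_X_X_XX_
XX____X_
Generation 2: 15 live cells
________
________
__XX_XX_
XXX_XX__
_X___XXX
__X__X__
Generation 3: 13 live cells
________
________
__XX_X__
_XX_X_XX
XX_X_XX_
________

Cell (5,3) at generation 3: 0 -> dead

Answer: dead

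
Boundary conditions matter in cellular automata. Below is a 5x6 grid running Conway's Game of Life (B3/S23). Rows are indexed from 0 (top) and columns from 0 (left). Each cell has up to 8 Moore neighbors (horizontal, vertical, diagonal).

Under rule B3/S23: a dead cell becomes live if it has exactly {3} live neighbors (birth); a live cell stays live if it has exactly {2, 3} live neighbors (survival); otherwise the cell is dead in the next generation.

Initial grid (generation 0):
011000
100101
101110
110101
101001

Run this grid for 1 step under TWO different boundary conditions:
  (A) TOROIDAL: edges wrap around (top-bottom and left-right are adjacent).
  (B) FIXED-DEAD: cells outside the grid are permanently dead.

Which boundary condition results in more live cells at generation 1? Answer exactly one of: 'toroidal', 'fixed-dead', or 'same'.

Answer: fixed-dead

Derivation:
Under TOROIDAL boundary, generation 1:
001110
100001
000000
000000
000111
Population = 8

Under FIXED-DEAD boundary, generation 1:
011000
100000
100001
100001
101010
Population = 10

Comparison: toroidal=8, fixed-dead=10 -> fixed-dead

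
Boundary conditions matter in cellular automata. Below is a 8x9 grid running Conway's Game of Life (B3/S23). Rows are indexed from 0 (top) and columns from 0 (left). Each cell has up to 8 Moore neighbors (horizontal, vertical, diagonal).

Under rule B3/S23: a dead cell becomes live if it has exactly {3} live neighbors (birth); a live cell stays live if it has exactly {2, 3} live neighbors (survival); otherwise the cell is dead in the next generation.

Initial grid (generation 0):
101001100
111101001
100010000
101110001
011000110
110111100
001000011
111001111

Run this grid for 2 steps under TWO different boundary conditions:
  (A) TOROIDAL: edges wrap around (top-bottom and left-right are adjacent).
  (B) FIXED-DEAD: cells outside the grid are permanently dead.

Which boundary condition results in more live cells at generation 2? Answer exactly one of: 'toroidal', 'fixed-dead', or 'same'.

Answer: fixed-dead

Derivation:
Under TOROIDAL boundary, generation 2:
000001100
000011100
111000000
000011011
110000010
000011100
001001000
000000000
Population = 20

Under FIXED-DEAD boundary, generation 2:
001000100
101000000
101000000
010011010
010000011
000011101
011111001
000000010
Population = 24

Comparison: toroidal=20, fixed-dead=24 -> fixed-dead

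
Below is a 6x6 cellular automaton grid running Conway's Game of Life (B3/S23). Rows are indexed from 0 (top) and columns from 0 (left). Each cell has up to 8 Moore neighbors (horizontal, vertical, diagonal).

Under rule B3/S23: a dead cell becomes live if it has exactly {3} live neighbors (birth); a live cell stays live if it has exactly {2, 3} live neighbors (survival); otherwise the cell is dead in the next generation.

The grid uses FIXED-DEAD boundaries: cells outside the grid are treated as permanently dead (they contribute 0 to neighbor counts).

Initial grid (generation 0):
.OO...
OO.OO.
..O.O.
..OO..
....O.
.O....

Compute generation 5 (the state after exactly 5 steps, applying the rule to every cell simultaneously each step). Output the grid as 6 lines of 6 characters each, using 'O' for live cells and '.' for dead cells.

Simulating step by step:
Generation 0 (given above): 12 live cells
Generation 1: 11 live cells
OOOO..
O...O.
....O.
..O.O.
..OO..
......
Generation 2: 13 live cells
OOOO..
O.O.O.
....OO
..O.O.
..OO..
......
Generation 3: 15 live cells
O.OO..
O.O.OO
.O..OO
..O.OO
..OO..
......
Generation 4: 14 live cells
..OOO.
O.O..O
.OO...
.OO..O
..OOO.
......
Generation 5: 13 live cells
(generation 5 grid is the final answer)

Answer: .OOOO.
....O.
O..O..
....O.
.OOOO.
...O..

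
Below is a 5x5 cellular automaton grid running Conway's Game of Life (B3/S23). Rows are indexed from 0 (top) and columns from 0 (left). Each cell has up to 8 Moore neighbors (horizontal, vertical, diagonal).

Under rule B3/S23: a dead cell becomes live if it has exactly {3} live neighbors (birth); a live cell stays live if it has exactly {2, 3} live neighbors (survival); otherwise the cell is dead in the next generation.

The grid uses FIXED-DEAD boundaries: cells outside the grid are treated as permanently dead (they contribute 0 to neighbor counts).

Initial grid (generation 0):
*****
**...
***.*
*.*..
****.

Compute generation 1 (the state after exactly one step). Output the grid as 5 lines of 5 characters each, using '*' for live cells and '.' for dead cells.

Simulating step by step:
Generation 0 (given above): 17 live cells
Generation 1: 9 live cells
(generation 1 grid is the final answer)

Answer: *.**.
....*
..**.
.....
*.**.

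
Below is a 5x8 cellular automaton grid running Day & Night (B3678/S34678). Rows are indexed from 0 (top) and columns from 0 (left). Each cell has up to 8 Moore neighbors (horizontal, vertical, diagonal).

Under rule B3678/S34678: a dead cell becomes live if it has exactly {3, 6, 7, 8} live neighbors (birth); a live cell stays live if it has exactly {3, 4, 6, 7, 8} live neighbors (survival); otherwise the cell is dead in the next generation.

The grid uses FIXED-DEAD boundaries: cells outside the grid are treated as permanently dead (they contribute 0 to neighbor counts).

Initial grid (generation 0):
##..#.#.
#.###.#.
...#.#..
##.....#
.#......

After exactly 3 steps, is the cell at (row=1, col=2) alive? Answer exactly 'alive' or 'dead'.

Answer: alive

Derivation:
Simulating step by step:
Generation 0 (given above): 15 live cells
Generation 1: 10 live cells
.##.....
..###...
#..#..#.
..#.....
#.......
Generation 2: 7 live cells
..#.....
..##....
.#.##...
.#......
........
Generation 3: 7 live cells
...#....
.####...
...#....
..#.....
........

Cell (1,2) at generation 3: 1 -> alive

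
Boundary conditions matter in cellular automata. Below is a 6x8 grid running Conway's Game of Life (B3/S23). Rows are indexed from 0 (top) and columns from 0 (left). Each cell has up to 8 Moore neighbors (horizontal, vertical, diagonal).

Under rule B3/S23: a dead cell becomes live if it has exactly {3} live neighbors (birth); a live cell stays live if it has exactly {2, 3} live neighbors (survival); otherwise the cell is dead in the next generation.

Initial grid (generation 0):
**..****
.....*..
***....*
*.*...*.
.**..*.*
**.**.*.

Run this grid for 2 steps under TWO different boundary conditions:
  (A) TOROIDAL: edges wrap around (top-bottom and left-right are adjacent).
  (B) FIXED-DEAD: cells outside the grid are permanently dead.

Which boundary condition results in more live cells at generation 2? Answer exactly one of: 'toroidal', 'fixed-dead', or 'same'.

Under TOROIDAL boundary, generation 2:
.*......
*...****
.**.*.**
...**.*.
...***..
...*....
Population = 18

Under FIXED-DEAD boundary, generation 2:
...**.*.
.*..*..*
..*.*...
.*.**..*
***....*
...*..*.
Population = 18

Comparison: toroidal=18, fixed-dead=18 -> same

Answer: same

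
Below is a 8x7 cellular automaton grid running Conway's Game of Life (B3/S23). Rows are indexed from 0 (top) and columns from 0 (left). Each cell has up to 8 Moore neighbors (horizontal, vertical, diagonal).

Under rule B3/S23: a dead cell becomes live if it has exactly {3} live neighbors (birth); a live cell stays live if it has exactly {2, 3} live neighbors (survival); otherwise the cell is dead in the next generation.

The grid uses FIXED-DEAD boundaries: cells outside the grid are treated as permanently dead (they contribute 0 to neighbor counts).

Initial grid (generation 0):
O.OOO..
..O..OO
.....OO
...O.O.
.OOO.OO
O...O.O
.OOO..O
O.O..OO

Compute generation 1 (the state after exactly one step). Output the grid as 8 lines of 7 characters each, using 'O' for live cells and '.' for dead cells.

Answer: .OOOOO.
.OO...O
.......
...O...
.OOO..O
O...O.O
O.OOO.O
..OO.OO

Derivation:
Simulating step by step:
Generation 0 (given above): 27 live cells
Generation 1: 25 live cells
(generation 1 grid is the final answer)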